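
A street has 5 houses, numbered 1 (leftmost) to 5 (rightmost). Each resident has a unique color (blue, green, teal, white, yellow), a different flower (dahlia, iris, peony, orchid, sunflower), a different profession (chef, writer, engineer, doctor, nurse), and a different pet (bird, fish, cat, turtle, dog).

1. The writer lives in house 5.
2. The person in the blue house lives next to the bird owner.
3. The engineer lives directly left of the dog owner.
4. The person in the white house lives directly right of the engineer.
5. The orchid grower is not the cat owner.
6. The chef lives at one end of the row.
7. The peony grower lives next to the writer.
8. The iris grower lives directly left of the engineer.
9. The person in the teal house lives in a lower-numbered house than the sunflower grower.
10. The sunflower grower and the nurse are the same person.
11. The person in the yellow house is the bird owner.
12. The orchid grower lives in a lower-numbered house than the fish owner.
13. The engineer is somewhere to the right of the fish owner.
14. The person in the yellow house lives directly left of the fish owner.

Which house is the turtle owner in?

The writer is in house 5 (clue 1).
From clue 7, the peony grower must be in house 4.
House 5 flower: only dahlia fits.
So house 1 gets chef for profession.
House 1's flower must be orchid (nothing else left).
The person in the teal house is narrowed to house 1 or 2; consider each.
Placing it in house 2 leads to a contradiction, so it's in house 1.
The only color still possible for house 2 is yellow.
Clue 2: the bird owner is in house 2.
From clue 14, the fish owner must be in house 3.
House 3's color must be blue (nothing else left).
House 1 pet: only turtle fits.
By clue 13, the engineer is in house 4.
Clue 3 places the dog owner in house 5.
Clue 4: the person in the white house is in house 5.
By clue 8, the iris grower is in house 3.
House 4's color must be green (nothing else left).
House 2's flower must be sunflower (nothing else left).
So house 4 gets cat for pet.
From clue 10, the nurse must be in house 2.
The only profession still possible for house 3 is doctor.
So: house 1 = teal/orchid/chef/turtle, house 2 = yellow/sunflower/nurse/bird, house 3 = blue/iris/doctor/fish, house 4 = green/peony/engineer/cat, house 5 = white/dahlia/writer/dog.

1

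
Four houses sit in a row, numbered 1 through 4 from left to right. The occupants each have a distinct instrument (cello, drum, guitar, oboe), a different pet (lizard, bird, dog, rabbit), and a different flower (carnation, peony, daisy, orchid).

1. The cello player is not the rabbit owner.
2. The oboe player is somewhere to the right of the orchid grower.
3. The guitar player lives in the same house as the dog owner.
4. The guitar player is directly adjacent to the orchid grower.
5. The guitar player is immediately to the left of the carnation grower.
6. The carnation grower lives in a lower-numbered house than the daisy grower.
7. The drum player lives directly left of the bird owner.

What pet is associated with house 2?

The guitar player is narrowed to house 1 or 2; consider each.
Placing it in house 1 leads to a contradiction, so it's in house 2.
By clue 3, the dog owner is in house 2.
The carnation grower is in house 3 (clue 5).
Clue 6: the daisy grower is in house 4.
That leaves orchid as the flower for house 1.
House 2's flower must be peony (nothing else left).
The drum player is in house 3 (clue 7).
The bird owner is in house 4 (clue 7).
That leaves cello as the instrument for house 1.
House 4 instrument: only oboe fits.
By clue 1, the rabbit owner is in house 3.
So house 1 gets lizard for pet.
So: house 1 = cello/lizard/orchid, house 2 = guitar/dog/peony, house 3 = drum/rabbit/carnation, house 4 = oboe/bird/daisy.

dog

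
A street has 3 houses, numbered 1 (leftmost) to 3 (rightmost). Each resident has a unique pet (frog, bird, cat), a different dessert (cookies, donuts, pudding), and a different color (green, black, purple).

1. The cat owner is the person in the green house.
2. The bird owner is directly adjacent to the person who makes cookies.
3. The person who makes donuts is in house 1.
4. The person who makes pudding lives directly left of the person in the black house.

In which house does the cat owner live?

Clue 3 places the person who makes donuts in house 1.
So house 2 gets pudding for dessert.
House 3's dessert must be cookies (nothing else left).
Clue 2: the bird owner is in house 2.
The person in the black house is in house 3 (clue 4).
Clue 1: the cat owner is in house 1.
From clue 1, the person in the green house must be in house 1.
House 3 pet: only frog fits.
The only color still possible for house 2 is purple.
So: house 1 = cat/donuts/green, house 2 = bird/pudding/purple, house 3 = frog/cookies/black.

1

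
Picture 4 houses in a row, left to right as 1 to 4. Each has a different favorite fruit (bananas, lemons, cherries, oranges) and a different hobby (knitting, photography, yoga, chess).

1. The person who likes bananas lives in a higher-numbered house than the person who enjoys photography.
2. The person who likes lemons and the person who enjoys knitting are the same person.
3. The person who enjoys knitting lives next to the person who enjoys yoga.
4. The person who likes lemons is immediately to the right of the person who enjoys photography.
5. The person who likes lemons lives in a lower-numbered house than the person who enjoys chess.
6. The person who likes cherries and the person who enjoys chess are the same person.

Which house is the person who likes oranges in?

1

That leaves oranges as the favorite fruit for house 1.
The person who likes cherries is narrowed to house 3 or 4; consider each.
Placing it in house 3 leads to a contradiction, so it's in house 4.
The person who enjoys chess is in house 4 (clue 6).
The person who likes bananas is narrowed to house 2 or 3; consider each.
Placing it in house 2 leads to a contradiction, so it's in house 3.
So house 2 gets lemons for favorite fruit.
The person who enjoys knitting is in house 2 (clue 2).
Clue 4 places the person who enjoys photography in house 1.
The only hobby still possible for house 3 is yoga.
So: house 1 = oranges/photography, house 2 = lemons/knitting, house 3 = bananas/yoga, house 4 = cherries/chess.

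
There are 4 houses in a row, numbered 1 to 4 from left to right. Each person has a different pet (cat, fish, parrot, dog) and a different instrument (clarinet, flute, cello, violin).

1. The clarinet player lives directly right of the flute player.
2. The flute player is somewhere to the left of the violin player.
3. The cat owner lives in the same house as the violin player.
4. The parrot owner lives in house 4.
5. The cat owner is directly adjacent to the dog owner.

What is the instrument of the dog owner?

By clue 4, the parrot owner is in house 4.
House 4's instrument must be cello (nothing else left).
House 1's instrument must be flute (nothing else left).
Clue 1: the clarinet player is in house 2.
That leaves violin as the instrument for house 3.
From clue 3, the cat owner must be in house 3.
Clue 5: the dog owner is in house 2.
That leaves fish as the pet for house 1.
So: house 1 = fish/flute, house 2 = dog/clarinet, house 3 = cat/violin, house 4 = parrot/cello.

clarinet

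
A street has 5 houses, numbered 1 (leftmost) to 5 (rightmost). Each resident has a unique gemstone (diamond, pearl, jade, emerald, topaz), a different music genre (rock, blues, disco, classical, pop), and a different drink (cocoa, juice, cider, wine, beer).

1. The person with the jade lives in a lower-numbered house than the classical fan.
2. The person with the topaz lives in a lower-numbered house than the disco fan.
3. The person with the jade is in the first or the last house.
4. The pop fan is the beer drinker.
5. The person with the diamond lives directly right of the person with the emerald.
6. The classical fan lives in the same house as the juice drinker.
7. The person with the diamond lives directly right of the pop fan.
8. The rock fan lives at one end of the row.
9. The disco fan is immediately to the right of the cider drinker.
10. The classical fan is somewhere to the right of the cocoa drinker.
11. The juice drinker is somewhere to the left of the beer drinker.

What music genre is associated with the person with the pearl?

The person with the jade is in house 1 (clue 3).
House 5 drink: only wine fits.
So house 1 gets cocoa for drink.
The person with the diamond is narrowed to house 4 or 5; consider each.
Placing it in house 5 leads to a contradiction, so it's in house 4.
Clue 5: the person with the emerald is in house 3.
By clue 7, the pop fan is in house 3.
House 2 gemstone: only topaz fits.
So house 5 gets pearl for gemstone.
Clue 4: the beer drinker is in house 3.
The juice drinker is in house 2 (clue 6).
The only music genre still possible for house 2 is classical.
So house 4 gets cider for drink.
Clue 9 places the disco fan in house 5.
House 4's music genre must be blues (nothing else left).
The only music genre still possible for house 1 is rock.
So: house 1 = jade/rock/cocoa, house 2 = topaz/classical/juice, house 3 = emerald/pop/beer, house 4 = diamond/blues/cider, house 5 = pearl/disco/wine.

disco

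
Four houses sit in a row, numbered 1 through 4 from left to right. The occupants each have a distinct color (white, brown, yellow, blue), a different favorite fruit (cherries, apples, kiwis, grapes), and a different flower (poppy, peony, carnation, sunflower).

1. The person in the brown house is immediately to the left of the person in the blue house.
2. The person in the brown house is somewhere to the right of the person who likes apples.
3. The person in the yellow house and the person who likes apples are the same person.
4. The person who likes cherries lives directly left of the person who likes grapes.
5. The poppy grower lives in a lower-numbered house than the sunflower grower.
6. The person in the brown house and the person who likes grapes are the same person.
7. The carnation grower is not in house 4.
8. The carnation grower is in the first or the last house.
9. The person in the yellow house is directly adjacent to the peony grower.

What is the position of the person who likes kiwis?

4

From clue 8, the carnation grower must be in house 1.
So house 4 gets kiwis for favorite fruit.
That leaves sunflower as the flower for house 4.
The only favorite fruit still possible for house 3 is grapes.
The person who likes cherries is in house 2 (clue 4).
Clue 6 places the person in the brown house in house 3.
That leaves blue as the color for house 4.
So house 1 gets apples for favorite fruit.
Clue 3: the person in the yellow house is in house 1.
By clue 9, the peony grower is in house 2.
House 2 color: only white fits.
That leaves poppy as the flower for house 3.
So: house 1 = yellow/apples/carnation, house 2 = white/cherries/peony, house 3 = brown/grapes/poppy, house 4 = blue/kiwis/sunflower.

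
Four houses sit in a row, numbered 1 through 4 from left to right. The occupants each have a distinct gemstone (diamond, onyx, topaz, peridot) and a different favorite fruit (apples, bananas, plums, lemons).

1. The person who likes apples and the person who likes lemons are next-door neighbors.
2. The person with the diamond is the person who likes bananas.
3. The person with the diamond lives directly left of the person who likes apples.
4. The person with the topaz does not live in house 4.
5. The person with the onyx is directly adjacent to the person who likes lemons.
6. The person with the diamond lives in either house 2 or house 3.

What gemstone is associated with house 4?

peridot

House 1's favorite fruit must be plums (nothing else left).
The person with the diamond is narrowed to house 2 or 3; consider each.
Placing it in house 3 leads to a contradiction, so it's in house 2.
By clue 2, the person who likes bananas is in house 2.
The person who likes apples is in house 3 (clue 3).
The only favorite fruit still possible for house 4 is lemons.
Clue 5 places the person with the onyx in house 3.
So house 1 gets topaz for gemstone.
That leaves peridot as the gemstone for house 4.
So: house 1 = topaz/plums, house 2 = diamond/bananas, house 3 = onyx/apples, house 4 = peridot/lemons.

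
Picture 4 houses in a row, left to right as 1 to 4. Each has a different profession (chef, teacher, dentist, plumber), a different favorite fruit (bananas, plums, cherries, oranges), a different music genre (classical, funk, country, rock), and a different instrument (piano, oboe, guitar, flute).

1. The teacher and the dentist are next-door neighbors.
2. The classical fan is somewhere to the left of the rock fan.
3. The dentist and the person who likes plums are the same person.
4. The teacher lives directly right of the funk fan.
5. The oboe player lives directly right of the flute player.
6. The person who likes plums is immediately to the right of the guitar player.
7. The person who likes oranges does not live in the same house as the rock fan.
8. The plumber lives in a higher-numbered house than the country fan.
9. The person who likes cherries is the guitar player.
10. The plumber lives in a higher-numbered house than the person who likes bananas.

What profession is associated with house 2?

plumber

House 4 music genre: only rock fits.
House 1 profession: only chef fits.
House 4's favorite fruit must be plums (nothing else left).
By clue 3, the dentist is in house 4.
From clue 6, the guitar player must be in house 3.
The person who likes cherries is in house 3 (clue 9).
Clue 1: the teacher is in house 3.
By clue 4, the funk fan is in house 2.
Clue 5: the oboe player is in house 2.
By clue 5, the flute player is in house 1.
So house 2 gets plumber for profession.
The only music genre still possible for house 1 is country.
The only music genre still possible for house 3 is classical.
House 4 instrument: only piano fits.
Clue 10 places the person who likes bananas in house 1.
House 2's favorite fruit must be oranges (nothing else left).
So: house 1 = chef/bananas/country/flute, house 2 = plumber/oranges/funk/oboe, house 3 = teacher/cherries/classical/guitar, house 4 = dentist/plums/rock/piano.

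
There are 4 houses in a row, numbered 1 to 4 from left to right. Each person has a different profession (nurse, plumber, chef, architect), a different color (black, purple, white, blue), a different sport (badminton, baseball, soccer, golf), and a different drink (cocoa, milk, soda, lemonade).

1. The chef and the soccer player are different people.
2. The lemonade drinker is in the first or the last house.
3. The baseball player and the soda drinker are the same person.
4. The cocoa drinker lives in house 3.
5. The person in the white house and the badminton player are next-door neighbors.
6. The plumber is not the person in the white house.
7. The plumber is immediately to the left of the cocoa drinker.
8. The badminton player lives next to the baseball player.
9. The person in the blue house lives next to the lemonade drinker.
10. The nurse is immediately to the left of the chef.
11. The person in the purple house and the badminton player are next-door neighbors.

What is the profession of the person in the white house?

The cocoa drinker is in house 3 (clue 4).
The plumber is in house 2 (clue 7).
Clue 10 places the nurse in house 3.
By clue 10, the chef is in house 4.
The only profession still possible for house 1 is architect.
The person in the blue house is narrowed to house 2 or 3; consider each.
Placing it in house 2 leads to a contradiction, so it's in house 3.
Clue 9 places the lemonade drinker in house 4.
That leaves golf as the sport for house 4.
The person in the white house is narrowed to house 1 or 4; consider each.
Placing it in house 1 leads to a contradiction, so it's in house 4.
Clue 5: the badminton player is in house 3.
Clue 8 places the baseball player in house 2.
House 1's color must be black (nothing else left).
The only color still possible for house 2 is purple.
House 1's sport must be soccer (nothing else left).
From clue 3, the soda drinker must be in house 2.
That leaves milk as the drink for house 1.
So: house 1 = architect/black/soccer/milk, house 2 = plumber/purple/baseball/soda, house 3 = nurse/blue/badminton/cocoa, house 4 = chef/white/golf/lemonade.

chef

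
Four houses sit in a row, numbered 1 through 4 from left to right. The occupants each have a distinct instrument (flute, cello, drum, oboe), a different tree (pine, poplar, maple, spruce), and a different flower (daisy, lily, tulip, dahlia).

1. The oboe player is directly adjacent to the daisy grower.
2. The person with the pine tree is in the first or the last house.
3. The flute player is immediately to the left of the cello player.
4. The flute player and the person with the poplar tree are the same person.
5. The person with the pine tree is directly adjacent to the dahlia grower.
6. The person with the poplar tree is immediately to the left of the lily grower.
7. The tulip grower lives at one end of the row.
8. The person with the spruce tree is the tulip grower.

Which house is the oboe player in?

The person with the pine tree is narrowed to house 1 or 4; consider each.
Placing it in house 1 leads to a contradiction, so it's in house 4.
The dahlia grower is in house 3 (clue 5).
So house 1 gets spruce for tree.
By clue 6, the person with the poplar tree is in house 3.
Clue 6: the lily grower is in house 4.
The tulip grower is in house 1 (clue 8).
So house 2 gets maple for tree.
The only flower still possible for house 2 is daisy.
The flute player is in house 3 (clue 4).
That leaves oboe as the instrument for house 1.
The only instrument still possible for house 2 is drum.
That leaves cello as the instrument for house 4.
So: house 1 = oboe/spruce/tulip, house 2 = drum/maple/daisy, house 3 = flute/poplar/dahlia, house 4 = cello/pine/lily.

1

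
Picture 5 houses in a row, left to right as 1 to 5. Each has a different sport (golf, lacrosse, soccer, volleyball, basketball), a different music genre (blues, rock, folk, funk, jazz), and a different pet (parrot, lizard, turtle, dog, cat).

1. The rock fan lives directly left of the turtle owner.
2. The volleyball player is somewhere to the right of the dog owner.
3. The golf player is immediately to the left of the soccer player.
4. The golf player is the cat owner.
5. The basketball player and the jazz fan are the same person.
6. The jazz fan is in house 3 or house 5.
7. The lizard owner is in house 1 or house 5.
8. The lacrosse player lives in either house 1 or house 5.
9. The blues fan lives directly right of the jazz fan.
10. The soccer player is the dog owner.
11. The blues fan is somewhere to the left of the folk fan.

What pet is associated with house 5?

lizard

The blues fan is in house 4 (clue 9).
From clue 9, the jazz fan must be in house 3.
From clue 11, the folk fan must be in house 5.
Clue 5 places the basketball player in house 3.
Clue 3 places the golf player in house 1.
The soccer player is in house 2 (clue 3).
Clue 4 places the cat owner in house 1.
From clue 10, the dog owner must be in house 2.
So house 4 gets volleyball for sport.
That leaves lacrosse as the sport for house 5.
House 4's pet must be parrot (nothing else left).
So house 5 gets lizard for pet.
Clue 1: the rock fan is in house 2.
House 1 music genre: only funk fits.
The only pet still possible for house 3 is turtle.
So: house 1 = golf/funk/cat, house 2 = soccer/rock/dog, house 3 = basketball/jazz/turtle, house 4 = volleyball/blues/parrot, house 5 = lacrosse/folk/lizard.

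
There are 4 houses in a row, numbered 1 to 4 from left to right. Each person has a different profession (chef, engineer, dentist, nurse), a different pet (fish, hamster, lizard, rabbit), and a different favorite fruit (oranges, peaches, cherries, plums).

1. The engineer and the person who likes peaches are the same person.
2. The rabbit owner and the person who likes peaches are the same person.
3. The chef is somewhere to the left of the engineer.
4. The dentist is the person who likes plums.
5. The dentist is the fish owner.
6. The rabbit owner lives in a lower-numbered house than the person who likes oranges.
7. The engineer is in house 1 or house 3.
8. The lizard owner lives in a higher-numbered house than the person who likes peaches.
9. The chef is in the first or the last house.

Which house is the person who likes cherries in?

1

Clue 7 places the engineer in house 3.
The chef is in house 1 (clue 9).
Clue 1: the person who likes peaches is in house 3.
Clue 2: the rabbit owner is in house 3.
Clue 6: the person who likes oranges is in house 4.
Clue 8 places the lizard owner in house 4.
That leaves hamster as the pet for house 1.
House 2 pet: only fish fits.
So house 1 gets cherries for favorite fruit.
House 2's favorite fruit must be plums (nothing else left).
Clue 4: the dentist is in house 2.
So house 4 gets nurse for profession.
So: house 1 = chef/hamster/cherries, house 2 = dentist/fish/plums, house 3 = engineer/rabbit/peaches, house 4 = nurse/lizard/oranges.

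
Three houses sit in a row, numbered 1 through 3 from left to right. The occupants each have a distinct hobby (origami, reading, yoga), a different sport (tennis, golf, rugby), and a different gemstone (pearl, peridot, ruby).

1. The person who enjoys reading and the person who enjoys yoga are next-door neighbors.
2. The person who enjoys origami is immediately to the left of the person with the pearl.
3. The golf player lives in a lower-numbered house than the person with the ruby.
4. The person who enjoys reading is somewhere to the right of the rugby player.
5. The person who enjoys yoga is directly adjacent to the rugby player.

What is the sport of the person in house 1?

House 3's sport must be tennis (nothing else left).
The only gemstone still possible for house 1 is peridot.
The person who enjoys origami is narrowed to house 1 or 2; consider each.
Placing it in house 2 leads to a contradiction, so it's in house 1.
Clue 2 places the person with the pearl in house 2.
That leaves ruby as the gemstone for house 3.
The person who enjoys reading is narrowed to house 2 or 3; consider each.
Placing it in house 2 leads to a contradiction, so it's in house 3.
The person who enjoys yoga is in house 2 (clue 1).
The rugby player is in house 1 (clue 5).
That leaves golf as the sport for house 2.
So: house 1 = origami/rugby/peridot, house 2 = yoga/golf/pearl, house 3 = reading/tennis/ruby.

rugby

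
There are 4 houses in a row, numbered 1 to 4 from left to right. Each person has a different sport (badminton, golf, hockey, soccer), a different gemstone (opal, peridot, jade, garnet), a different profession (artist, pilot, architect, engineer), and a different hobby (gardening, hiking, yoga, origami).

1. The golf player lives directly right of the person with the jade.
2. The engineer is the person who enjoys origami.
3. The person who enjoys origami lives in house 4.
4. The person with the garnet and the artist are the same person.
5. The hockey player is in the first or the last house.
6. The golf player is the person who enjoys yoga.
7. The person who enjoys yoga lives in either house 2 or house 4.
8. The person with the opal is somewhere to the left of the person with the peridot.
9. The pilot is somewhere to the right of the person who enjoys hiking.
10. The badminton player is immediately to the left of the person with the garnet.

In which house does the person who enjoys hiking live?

The person who enjoys origami is in house 4 (clue 3).
From clue 2, the engineer must be in house 4.
By clue 6, the golf player is in house 2.
The only profession still possible for house 1 is architect.
House 2 hobby: only yoga fits.
Clue 1 places the person with the jade in house 1.
The person who enjoys hiking is in house 1 (clue 9).
Clue 10 places the badminton player in house 1.
From clue 10, the person with the garnet must be in house 2.
So house 3 gets soccer for sport.
That leaves hockey as the sport for house 4.
House 4 gemstone: only peridot fits.
So house 3 gets gardening for hobby.
Clue 4 places the artist in house 2.
House 3 gemstone: only opal fits.
House 3's profession must be pilot (nothing else left).
So: house 1 = badminton/jade/architect/hiking, house 2 = golf/garnet/artist/yoga, house 3 = soccer/opal/pilot/gardening, house 4 = hockey/peridot/engineer/origami.

1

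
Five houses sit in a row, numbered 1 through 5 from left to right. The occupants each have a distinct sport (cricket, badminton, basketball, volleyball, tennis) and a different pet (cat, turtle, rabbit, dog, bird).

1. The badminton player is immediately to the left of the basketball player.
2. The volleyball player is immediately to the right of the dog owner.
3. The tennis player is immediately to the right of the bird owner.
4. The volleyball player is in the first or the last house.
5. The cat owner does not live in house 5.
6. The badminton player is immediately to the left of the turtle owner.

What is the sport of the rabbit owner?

Clue 4 places the volleyball player in house 5.
By clue 2, the dog owner is in house 4.
The only pet still possible for house 5 is rabbit.
The badminton player is narrowed to house 1 or 2; consider each.
Placing it in house 2 leads to a contradiction, so it's in house 1.
Clue 1 places the basketball player in house 2.
The turtle owner is in house 2 (clue 6).
From clue 3, the tennis player must be in house 4.
From clue 3, the bird owner must be in house 3.
House 3 sport: only cricket fits.
So house 1 gets cat for pet.
So: house 1 = badminton/cat, house 2 = basketball/turtle, house 3 = cricket/bird, house 4 = tennis/dog, house 5 = volleyball/rabbit.

volleyball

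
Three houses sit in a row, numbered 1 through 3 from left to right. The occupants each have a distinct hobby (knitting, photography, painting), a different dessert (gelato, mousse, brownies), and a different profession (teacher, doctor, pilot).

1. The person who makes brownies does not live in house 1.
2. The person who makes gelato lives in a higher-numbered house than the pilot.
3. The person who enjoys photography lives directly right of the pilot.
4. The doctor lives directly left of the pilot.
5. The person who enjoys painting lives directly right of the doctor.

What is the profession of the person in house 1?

doctor

Clue 4 places the doctor in house 1.
Clue 4: the pilot is in house 2.
By clue 5, the person who enjoys painting is in house 2.
The only hobby still possible for house 1 is knitting.
So house 3 gets photography for hobby.
House 1's dessert must be mousse (nothing else left).
House 3's profession must be teacher (nothing else left).
By clue 2, the person who makes gelato is in house 3.
House 2's dessert must be brownies (nothing else left).
So: house 1 = knitting/mousse/doctor, house 2 = painting/brownies/pilot, house 3 = photography/gelato/teacher.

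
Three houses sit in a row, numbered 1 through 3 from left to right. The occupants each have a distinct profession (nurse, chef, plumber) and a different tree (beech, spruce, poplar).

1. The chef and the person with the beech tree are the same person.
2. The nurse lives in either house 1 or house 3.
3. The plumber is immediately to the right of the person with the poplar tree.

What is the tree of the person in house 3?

beech

The nurse is narrowed to house 1 or 3; consider each.
Placing it in house 3 leads to a contradiction, so it's in house 1.
The chef is narrowed to house 2 or 3; consider each.
Placing it in house 2 leads to a contradiction, so it's in house 3.
By clue 1, the person with the beech tree is in house 3.
The only profession still possible for house 2 is plumber.
The person with the poplar tree is in house 1 (clue 3).
That leaves spruce as the tree for house 2.
So: house 1 = nurse/poplar, house 2 = plumber/spruce, house 3 = chef/beech.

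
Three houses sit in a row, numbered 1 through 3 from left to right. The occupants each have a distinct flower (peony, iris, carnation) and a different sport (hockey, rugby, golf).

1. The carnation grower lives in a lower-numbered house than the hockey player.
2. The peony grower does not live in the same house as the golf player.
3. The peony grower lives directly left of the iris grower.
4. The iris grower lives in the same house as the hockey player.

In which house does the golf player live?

1

House 3 flower: only iris fits.
The peony grower is in house 2 (clue 3).
The hockey player is in house 3 (clue 4).
House 1's flower must be carnation (nothing else left).
From clue 2, the golf player must be in house 1.
That leaves rugby as the sport for house 2.
So: house 1 = carnation/golf, house 2 = peony/rugby, house 3 = iris/hockey.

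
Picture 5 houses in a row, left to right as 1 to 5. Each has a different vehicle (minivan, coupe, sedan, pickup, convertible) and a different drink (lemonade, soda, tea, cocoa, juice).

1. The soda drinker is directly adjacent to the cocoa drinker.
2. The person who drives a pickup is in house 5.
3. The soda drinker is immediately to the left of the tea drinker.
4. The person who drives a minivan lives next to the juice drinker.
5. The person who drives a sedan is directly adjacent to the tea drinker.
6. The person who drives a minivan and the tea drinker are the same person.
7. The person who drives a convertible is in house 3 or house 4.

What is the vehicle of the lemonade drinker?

pickup

The person who drives a pickup is in house 5 (clue 2).
The person who drives a convertible is narrowed to house 3 or 4; consider each.
Placing it in house 3 leads to a contradiction, so it's in house 4.
House 5's drink must be lemonade (nothing else left).
That leaves juice as the drink for house 4.
From clue 4, the person who drives a minivan must be in house 3.
From clue 6, the tea drinker must be in house 3.
From clue 3, the soda drinker must be in house 2.
Clue 5: the person who drives a sedan is in house 2.
The only vehicle still possible for house 1 is coupe.
House 1 drink: only cocoa fits.
So: house 1 = coupe/cocoa, house 2 = sedan/soda, house 3 = minivan/tea, house 4 = convertible/juice, house 5 = pickup/lemonade.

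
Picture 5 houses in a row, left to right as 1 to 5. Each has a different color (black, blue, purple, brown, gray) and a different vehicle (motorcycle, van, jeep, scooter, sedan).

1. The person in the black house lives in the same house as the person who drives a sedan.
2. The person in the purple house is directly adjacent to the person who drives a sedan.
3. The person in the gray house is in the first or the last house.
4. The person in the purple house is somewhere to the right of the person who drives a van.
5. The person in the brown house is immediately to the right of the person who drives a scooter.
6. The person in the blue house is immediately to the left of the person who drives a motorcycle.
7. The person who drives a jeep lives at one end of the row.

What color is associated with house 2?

The person in the gray house is narrowed to house 1 or 5; consider each.
Placing it in house 5 leads to a contradiction, so it's in house 1.
The person who drives a jeep is narrowed to house 1 or 5; consider each.
Placing it in house 1 leads to a contradiction, so it's in house 5.
The person in the blue house is narrowed to house 2 or 3; consider each.
Placing it in house 3 leads to a contradiction, so it's in house 2.
The person who drives a motorcycle is in house 3 (clue 6).
The person in the black house is in house 4 (clue 1).
Clue 1 places the person who drives a sedan in house 4.
House 1 vehicle: only van fits.
The only vehicle still possible for house 2 is scooter.
The person in the brown house is in house 3 (clue 5).
House 5's color must be purple (nothing else left).
So: house 1 = gray/van, house 2 = blue/scooter, house 3 = brown/motorcycle, house 4 = black/sedan, house 5 = purple/jeep.

blue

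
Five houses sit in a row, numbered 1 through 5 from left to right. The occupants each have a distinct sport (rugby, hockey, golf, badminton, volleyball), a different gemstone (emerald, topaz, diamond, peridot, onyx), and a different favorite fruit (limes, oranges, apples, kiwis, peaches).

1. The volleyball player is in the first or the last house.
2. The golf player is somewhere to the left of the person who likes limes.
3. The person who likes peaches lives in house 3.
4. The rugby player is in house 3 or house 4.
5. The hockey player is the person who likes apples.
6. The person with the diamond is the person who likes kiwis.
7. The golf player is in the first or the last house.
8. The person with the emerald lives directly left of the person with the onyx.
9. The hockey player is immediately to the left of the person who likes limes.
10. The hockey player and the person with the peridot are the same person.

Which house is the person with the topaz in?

Clue 3: the person who likes peaches is in house 3.
By clue 7, the golf player is in house 1.
That leaves volleyball as the sport for house 5.
By clue 9, the hockey player is in house 4.
Clue 9 places the person who likes limes in house 5.
Clue 10 places the person with the peridot in house 4.
The only sport still possible for house 2 is badminton.
House 3 sport: only rugby fits.
Clue 5 places the person who likes apples in house 4.
The only gemstone still possible for house 5 is topaz.
That leaves onyx as the gemstone for house 3.
Clue 8 places the person with the emerald in house 2.
House 1's gemstone must be diamond (nothing else left).
The person who likes kiwis is in house 1 (clue 6).
The only favorite fruit still possible for house 2 is oranges.
So: house 1 = golf/diamond/kiwis, house 2 = badminton/emerald/oranges, house 3 = rugby/onyx/peaches, house 4 = hockey/peridot/apples, house 5 = volleyball/topaz/limes.

5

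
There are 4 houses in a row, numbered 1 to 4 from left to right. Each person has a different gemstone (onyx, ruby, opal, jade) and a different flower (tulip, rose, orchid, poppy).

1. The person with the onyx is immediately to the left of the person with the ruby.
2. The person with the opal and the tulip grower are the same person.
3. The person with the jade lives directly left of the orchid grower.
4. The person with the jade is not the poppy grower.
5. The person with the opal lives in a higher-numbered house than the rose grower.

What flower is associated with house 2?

orchid

The person with the jade is narrowed to house 1 or 2 or 3; consider each.
Placing it in house 2 and house 3 leads to a contradiction, so it's in house 1.
Clue 3: the orchid grower is in house 2.
So house 1 gets rose for flower.
That leaves onyx as the gemstone for house 2.
The person with the ruby is in house 3 (clue 1).
That leaves opal as the gemstone for house 4.
Clue 2: the tulip grower is in house 4.
House 3's flower must be poppy (nothing else left).
So: house 1 = jade/rose, house 2 = onyx/orchid, house 3 = ruby/poppy, house 4 = opal/tulip.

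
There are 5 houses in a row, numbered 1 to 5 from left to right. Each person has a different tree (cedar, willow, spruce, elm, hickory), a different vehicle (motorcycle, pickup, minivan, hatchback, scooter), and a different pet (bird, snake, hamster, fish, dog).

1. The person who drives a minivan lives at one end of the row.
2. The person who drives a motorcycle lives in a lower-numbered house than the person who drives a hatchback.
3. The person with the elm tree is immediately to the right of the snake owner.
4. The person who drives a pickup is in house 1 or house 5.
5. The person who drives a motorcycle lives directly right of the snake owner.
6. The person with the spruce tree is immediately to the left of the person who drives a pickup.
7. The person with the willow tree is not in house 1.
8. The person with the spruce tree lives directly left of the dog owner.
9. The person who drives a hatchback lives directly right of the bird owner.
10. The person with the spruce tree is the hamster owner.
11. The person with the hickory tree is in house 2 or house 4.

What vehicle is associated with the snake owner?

By clue 6, the person with the spruce tree is in house 4.
Clue 6: the person who drives a pickup is in house 5.
From clue 8, the dog owner must be in house 5.
By clue 10, the hamster owner is in house 4.
That leaves cedar as the tree for house 1.
House 2 tree: only hickory fits.
The only vehicle still possible for house 1 is minivan.
Clue 3 places the person with the elm tree in house 3.
Clue 3: the snake owner is in house 2.
Clue 5 places the person who drives a motorcycle in house 3.
House 5's tree must be willow (nothing else left).
House 2's vehicle must be scooter (nothing else left).
House 4 vehicle: only hatchback fits.
The only pet still possible for house 1 is fish.
House 3's pet must be bird (nothing else left).
So: house 1 = cedar/minivan/fish, house 2 = hickory/scooter/snake, house 3 = elm/motorcycle/bird, house 4 = spruce/hatchback/hamster, house 5 = willow/pickup/dog.

scooter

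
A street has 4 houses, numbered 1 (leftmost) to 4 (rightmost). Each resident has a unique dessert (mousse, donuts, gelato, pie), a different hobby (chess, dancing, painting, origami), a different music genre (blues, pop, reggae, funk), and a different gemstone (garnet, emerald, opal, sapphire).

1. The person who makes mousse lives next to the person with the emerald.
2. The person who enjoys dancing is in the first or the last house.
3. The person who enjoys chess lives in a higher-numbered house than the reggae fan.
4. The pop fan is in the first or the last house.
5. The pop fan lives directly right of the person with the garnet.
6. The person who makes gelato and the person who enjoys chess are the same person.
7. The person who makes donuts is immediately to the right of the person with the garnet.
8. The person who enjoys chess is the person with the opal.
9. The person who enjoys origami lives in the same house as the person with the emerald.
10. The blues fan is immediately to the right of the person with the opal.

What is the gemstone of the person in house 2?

opal

Clue 5 places the pop fan in house 4.
By clue 5, the person with the garnet is in house 3.
Clue 7 places the person who makes donuts in house 4.
The only gemstone still possible for house 2 is opal.
By clue 8, the person who enjoys chess is in house 2.
That leaves pie as the dessert for house 1.
The only hobby still possible for house 3 is painting.
That leaves blues as the music genre for house 3.
From clue 3, the reggae fan must be in house 1.
The person who makes gelato is in house 2 (clue 6).
House 3's dessert must be mousse (nothing else left).
House 2 music genre: only funk fits.
The person with the emerald is in house 4 (clue 1).
The person who enjoys origami is in house 4 (clue 9).
That leaves dancing as the hobby for house 1.
The only gemstone still possible for house 1 is sapphire.
So: house 1 = pie/dancing/reggae/sapphire, house 2 = gelato/chess/funk/opal, house 3 = mousse/painting/blues/garnet, house 4 = donuts/origami/pop/emerald.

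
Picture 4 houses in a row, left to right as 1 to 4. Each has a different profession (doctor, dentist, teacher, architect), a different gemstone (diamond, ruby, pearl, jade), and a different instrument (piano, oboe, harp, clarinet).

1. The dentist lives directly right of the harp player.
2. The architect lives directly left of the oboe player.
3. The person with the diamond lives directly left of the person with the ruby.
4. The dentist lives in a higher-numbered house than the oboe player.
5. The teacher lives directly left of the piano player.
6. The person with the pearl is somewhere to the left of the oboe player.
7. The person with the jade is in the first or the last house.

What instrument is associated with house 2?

So house 1 gets clarinet for instrument.
House 4 instrument: only piano fits.
By clue 5, the teacher is in house 3.
From clue 1, the harp player must be in house 3.
So house 4 gets dentist for profession.
That leaves oboe as the instrument for house 2.
The architect is in house 1 (clue 2).
By clue 6, the person with the pearl is in house 1.
The only profession still possible for house 2 is doctor.
That leaves jade as the gemstone for house 4.
By clue 3, the person with the diamond is in house 2.
By clue 3, the person with the ruby is in house 3.
So: house 1 = architect/pearl/clarinet, house 2 = doctor/diamond/oboe, house 3 = teacher/ruby/harp, house 4 = dentist/jade/piano.

oboe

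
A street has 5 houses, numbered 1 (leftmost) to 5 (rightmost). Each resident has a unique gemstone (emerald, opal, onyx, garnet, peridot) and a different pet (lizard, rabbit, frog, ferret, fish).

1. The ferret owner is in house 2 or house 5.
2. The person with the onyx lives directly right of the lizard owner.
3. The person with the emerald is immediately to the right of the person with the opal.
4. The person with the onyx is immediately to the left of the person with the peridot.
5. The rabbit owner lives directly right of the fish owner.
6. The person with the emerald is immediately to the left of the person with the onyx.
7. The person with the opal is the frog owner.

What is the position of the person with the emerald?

2

The person with the emerald is narrowed to house 2 or 3; consider each.
Placing it in house 3 leads to a contradiction, so it's in house 2.
Clue 3: the person with the opal is in house 1.
The person with the onyx is in house 3 (clue 6).
From clue 7, the frog owner must be in house 1.
By clue 2, the lizard owner is in house 2.
From clue 4, the person with the peridot must be in house 4.
That leaves garnet as the gemstone for house 5.
That leaves ferret as the pet for house 5.
By clue 5, the rabbit owner is in house 4.
From clue 5, the fish owner must be in house 3.
So: house 1 = opal/frog, house 2 = emerald/lizard, house 3 = onyx/fish, house 4 = peridot/rabbit, house 5 = garnet/ferret.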